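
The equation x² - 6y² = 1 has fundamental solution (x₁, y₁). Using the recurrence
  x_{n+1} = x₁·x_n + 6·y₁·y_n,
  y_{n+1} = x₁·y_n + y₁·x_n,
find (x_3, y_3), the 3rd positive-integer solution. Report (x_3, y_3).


Step 1: Find the fundamental solution (x₁, y₁) of x² - 6y² = 1.
  Expand √6 as a continued fraction. a₀ = ⌊√6⌋ = 2; iterate m_{k+1} = d_k·a_k − m_k, d_{k+1} = (6 − m_{k+1}²)/d_k, a_{k+1} = ⌊(a₀ + m_{k+1})/d_{k+1}⌋ (starting m₀ = 0, d₀ = 1), with convergents p_k = a_k·p_{k-1} + p_{k-2}, q_k = a_k·q_{k-1} + q_{k-2} (p₋₁ = 1, q₋₁ = 0):
  k = 0: a₀ = 2; p₀/q₀ = 2/1; p₀² − 6·q₀² = 4 − 6 = -2.
  k = 1: m = 2, d = 2, a = ⌊(2 + 2)/2⌋ = 2; p/q = (2·2 + 1)/(2·1 + 0) = 5/2; p² − 6·q² = 25 − 24 = 1.
  The first convergent with p² − 6·q² = 1 gives the fundamental solution (x₁, y₁) = (5, 2).
Step 2: Apply the recurrence (x_{n+1}, y_{n+1}) = (x₁x_n + 6y₁y_n, x₁y_n + y₁x_n) repeatedly.
  From (x_1, y_1) = (5, 2): x_2 = 5·5 + 6·2·2 = 49; y_2 = 5·2 + 2·5 = 20.
  From (x_2, y_2) = (49, 20): x_3 = 5·49 + 6·2·20 = 485; y_3 = 5·20 + 2·49 = 198.
Step 3: Verify x_3² - 6·y_3² = 235225 - 235224 = 1 (should be 1). ✓

(x_1, y_1) = (5, 2); (x_3, y_3) = (485, 198).


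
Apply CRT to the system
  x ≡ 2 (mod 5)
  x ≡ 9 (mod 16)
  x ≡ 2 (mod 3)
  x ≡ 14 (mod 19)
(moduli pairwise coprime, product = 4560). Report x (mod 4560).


Product of moduli M = 5 · 16 · 3 · 19 = 4560.
Merge one congruence at a time:
  Start: x ≡ 2 (mod 5).
  Combine with x ≡ 9 (mod 16); new modulus lcm = 80.
    Write x = 2 + 5·t and substitute into x ≡ 9 (mod 16): 5·t ≡ 9 − 2 = 7 (mod 16).
    The inverse of 5 mod 16 is 13 (since 5·13 = 65 = 4·16 + 1), so t ≡ 13·7 = 91 ≡ 11 (mod 16).
    Then x = 2 + 5·11 = 57, valid modulo lcm(5, 16) = 80: x ≡ 57 (mod 80).
  Combine with x ≡ 2 (mod 3); new modulus lcm = 240.
    Write x = 57 + 80·t and substitute into x ≡ 2 (mod 3): 80·t ≡ 2 − 57 = -55 (mod 3).
    Reduce coefficients mod 3: 2·t ≡ 2 (mod 3).
    The inverse of 2 mod 3 is 2 (since 2·2 = 4 = 1·3 + 1), so t ≡ 2·2 = 4 ≡ 1 (mod 3).
    Then x = 57 + 80·1 = 137, valid modulo lcm(80, 3) = 240: x ≡ 137 (mod 240).
  Combine with x ≡ 14 (mod 19); new modulus lcm = 4560.
    Write x = 137 + 240·t and substitute into x ≡ 14 (mod 19): 240·t ≡ 14 − 137 = -123 (mod 19).
    Reduce coefficients mod 19: 12·t ≡ 10 (mod 19).
    The inverse of 12 mod 19 is 8 (since 12·8 = 96 = 5·19 + 1), so t ≡ 8·10 = 80 ≡ 4 (mod 19).
    Then x = 137 + 240·4 = 1097, valid modulo lcm(240, 19) = 4560: x ≡ 1097 (mod 4560).
Verify against each original: 1097 mod 5 = 2, 1097 mod 16 = 9, 1097 mod 3 = 2, 1097 mod 19 = 14.

x ≡ 1097 (mod 4560).


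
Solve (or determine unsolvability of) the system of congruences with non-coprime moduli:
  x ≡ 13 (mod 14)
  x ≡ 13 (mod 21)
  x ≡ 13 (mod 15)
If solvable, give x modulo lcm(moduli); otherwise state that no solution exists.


Moduli 14, 21, 15 are not pairwise coprime, so CRT works modulo lcm(m_i) when all pairwise compatibility conditions hold.
Pairwise compatibility: gcd(m_i, m_j) must divide a_i - a_j for every pair.
Merge one congruence at a time:
  Start: x ≡ 13 (mod 14).
  Combine with x ≡ 13 (mod 21): gcd(14, 21) = 7; 13 - 13 = 0, which IS divisible by 7, so compatible.
    Write x = 13 + 14·t and substitute into x ≡ 13 (mod 21): 14·t ≡ 13 − 13 = 0 (mod 21).
    Divide the congruence (and modulus) by g = 7: 2·t ≡ 0 (mod 3).
    The inverse of 2 mod 3 is 2 (since 2·2 = 4 = 1·3 + 1), so t ≡ 2·0 = 0 ≡ 0 (mod 3).
    Then x = 13 + 14·0 = 13, valid modulo lcm(14, 21) = 42: x ≡ 13 (mod 42).
  Combine with x ≡ 13 (mod 15): gcd(42, 15) = 3; 13 - 13 = 0, which IS divisible by 3, so compatible.
    Write x = 13 + 42·t and substitute into x ≡ 13 (mod 15): 42·t ≡ 13 − 13 = 0 (mod 15).
    Divide the congruence (and modulus) by g = 3: 14·t ≡ 0 (mod 5).
    Reduce coefficients mod 5: 4·t ≡ 0 (mod 5).
    The inverse of 4 mod 5 is 4 (since 4·4 = 16 = 3·5 + 1), so t ≡ 4·0 = 0 ≡ 0 (mod 5).
    Then x = 13 + 42·0 = 13, valid modulo lcm(42, 15) = 210: x ≡ 13 (mod 210).
Verify: 13 mod 14 = 13, 13 mod 21 = 13, 13 mod 15 = 13.

x ≡ 13 (mod 210).


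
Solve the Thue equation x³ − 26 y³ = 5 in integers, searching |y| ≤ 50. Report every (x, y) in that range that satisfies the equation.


The equation is x³ - 26y³ = 5. For fixed y, x³ = 26·y³ + 5, so a solution requires the RHS to be a perfect cube.
Strategy: iterate y from -50 to 50, compute RHS = 26·y³ + 5, and check whether it is a (positive or negative) perfect cube.
Check small values of y:
  y = 0: RHS = 5 is not a perfect cube.
  y = 1: RHS = 31 is not a perfect cube.
  y = -1: RHS = -21 is not a perfect cube.
  y = 2: RHS = 213 is not a perfect cube.
  y = -2: RHS = -203 is not a perfect cube.
  y = 3: RHS = 707 is not a perfect cube.
  y = -3: RHS = -697 is not a perfect cube.
Continuing the search up to |y| = 50 finds no solutions either.
No (x, y) in the scanned range satisfies the equation.

No integer solutions with |y| ≤ 50.


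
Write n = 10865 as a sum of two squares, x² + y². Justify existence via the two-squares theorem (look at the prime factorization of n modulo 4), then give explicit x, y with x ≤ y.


Step 1: Factor n = 10865 = 5 · 41 · 53.
Step 2: Check the mod-4 condition on each prime factor: 5 ≡ 1 (mod 4), exponent 1; 41 ≡ 1 (mod 4), exponent 1; 53 ≡ 1 (mod 4), exponent 1.
All primes ≡ 3 (mod 4) appear to even exponent (or don't appear), so by the two-squares theorem n IS expressible as a sum of two squares.
Step 3: Build a representation. Here n = 5 · 41 · 53 is a product of primes ≡ 1 (mod 4). Each prime p ≡ 1 (mod 4) is itself a sum of two squares; find a² by testing p − a² for a perfect square:
  5: 5 − 1² = 4 = 2² ⇒ 5 = 1² + 2².
  41: 41 − 1² = 40, 41 − 2² = 37, 41 − 3² = 32, 41 − 4² = 25 = 5² ⇒ 41 = 4² + 5².
  53: 53 − 1² = 52, 53 − 2² = 49 = 7² ⇒ 53 = 2² + 7².
  Combine using the Brahmagupta–Fibonacci identity (a² + b²)(c² + d²) = (ac − bd)² + (ad + bc)² = (ac + bd)² + (ad − bc)²:
  5 · 41 = 205: from (1² + 2²)(4² + 5²), take (1·4 − 2·5, 1·5 + 2·4) = (4 − 10, 5 + 8) = (-6, 13); dropping signs (only squares matter) gives (6, 13); check 6² + 13² = 36 + 169 = 205 ✓.
  205 · 53 = 10865: from (6² + 13²)(2² + 7²), take (6·2 − 13·7, 6·7 + 13·2) = (12 − 91, 42 + 26) = (-79, 68); dropping signs (only squares matter) gives (79, 68); check 79² + 68² = 6241 + 4624 = 10865 ✓.
Step 4: Order so x ≤ y and verify: 68² + 79² = 4624 + 6241 = 10865 = n. ✓

n = 10865 = 68² + 79² (one valid representation with x ≤ y).


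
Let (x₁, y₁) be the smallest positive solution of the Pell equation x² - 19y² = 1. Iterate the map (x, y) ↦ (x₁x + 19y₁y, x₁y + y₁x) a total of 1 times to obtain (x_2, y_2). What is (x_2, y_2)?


Step 1: Find the fundamental solution (x₁, y₁) of x² - 19y² = 1.
  Expand √19 as a continued fraction. a₀ = ⌊√19⌋ = 4; iterate m_{k+1} = d_k·a_k − m_k, d_{k+1} = (19 − m_{k+1}²)/d_k, a_{k+1} = ⌊(a₀ + m_{k+1})/d_{k+1}⌋ (starting m₀ = 0, d₀ = 1), with convergents p_k = a_k·p_{k-1} + p_{k-2}, q_k = a_k·q_{k-1} + q_{k-2} (p₋₁ = 1, q₋₁ = 0):
  k = 0: a₀ = 4; p₀/q₀ = 4/1; p₀² − 19·q₀² = 16 − 19 = -3.
  k = 1: m = 4, d = 3, a = ⌊(4 + 4)/3⌋ = 2; p/q = (2·4 + 1)/(2·1 + 0) = 9/2; p² − 19·q² = 81 − 76 = 5.
  k = 2: m = 2, d = 5, a = ⌊(4 + 2)/5⌋ = 1; p/q = (1·9 + 4)/(1·2 + 1) = 13/3; p² − 19·q² = 169 − 171 = -2.
  k = 3: m = 3, d = 2, a = ⌊(4 + 3)/2⌋ = 3; p/q = (3·13 + 9)/(3·3 + 2) = 48/11; p² − 19·q² = 2304 − 2299 = 5.
  k = 4: m = 3, d = 5, a = ⌊(4 + 3)/5⌋ = 1; p/q = (1·48 + 13)/(1·11 + 3) = 61/14; p² − 19·q² = 3721 − 3724 = -3.
  k = 5: m = 2, d = 3, a = ⌊(4 + 2)/3⌋ = 2; p/q = (2·61 + 48)/(2·14 + 11) = 170/39; p² − 19·q² = 28900 − 28899 = 1.
  The first convergent with p² − 19·q² = 1 gives the fundamental solution (x₁, y₁) = (170, 39).
Step 2: Apply the recurrence (x_{n+1}, y_{n+1}) = (x₁x_n + 19y₁y_n, x₁y_n + y₁x_n) repeatedly.
  From (x_1, y_1) = (170, 39): x_2 = 170·170 + 19·39·39 = 57799; y_2 = 170·39 + 39·170 = 13260.
Step 3: Verify x_2² - 19·y_2² = 3340724401 - 3340724400 = 1 (should be 1). ✓

(x_1, y_1) = (170, 39); (x_2, y_2) = (57799, 13260).


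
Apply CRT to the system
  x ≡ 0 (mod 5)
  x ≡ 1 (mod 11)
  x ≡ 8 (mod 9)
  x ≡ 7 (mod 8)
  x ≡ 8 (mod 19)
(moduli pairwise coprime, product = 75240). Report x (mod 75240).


Product of moduli M = 5 · 11 · 9 · 8 · 19 = 75240.
Merge one congruence at a time:
  Start: x ≡ 0 (mod 5).
  Combine with x ≡ 1 (mod 11); new modulus lcm = 55.
    Write x = 0 + 5·t and substitute into x ≡ 1 (mod 11): 5·t ≡ 1 − 0 = 1 (mod 11).
    The inverse of 5 mod 11 is 9 (since 5·9 = 45 = 4·11 + 1), so t ≡ 9·1 = 9 ≡ 9 (mod 11).
    Then x = 0 + 5·9 = 45, valid modulo lcm(5, 11) = 55: x ≡ 45 (mod 55).
  Combine with x ≡ 8 (mod 9); new modulus lcm = 495.
    Write x = 45 + 55·t and substitute into x ≡ 8 (mod 9): 55·t ≡ 8 − 45 = -37 (mod 9).
    Reduce coefficients mod 9: 1·t ≡ 8 (mod 9).
    So t ≡ 8 (mod 9).
    Then x = 45 + 55·8 = 485, valid modulo lcm(55, 9) = 495: x ≡ 485 (mod 495).
  Combine with x ≡ 7 (mod 8); new modulus lcm = 3960.
    Write x = 485 + 495·t and substitute into x ≡ 7 (mod 8): 495·t ≡ 7 − 485 = -478 (mod 8).
    Reduce coefficients mod 8: 7·t ≡ 2 (mod 8).
    The inverse of 7 mod 8 is 7 (since 7·7 = 49 = 6·8 + 1), so t ≡ 7·2 = 14 ≡ 6 (mod 8).
    Then x = 485 + 495·6 = 3455, valid modulo lcm(495, 8) = 3960: x ≡ 3455 (mod 3960).
  Combine with x ≡ 8 (mod 19); new modulus lcm = 75240.
    Write x = 3455 + 3960·t and substitute into x ≡ 8 (mod 19): 3960·t ≡ 8 − 3455 = -3447 (mod 19).
    Reduce coefficients mod 19: 8·t ≡ 11 (mod 19).
    The inverse of 8 mod 19 is 12 (since 8·12 = 96 = 5·19 + 1), so t ≡ 12·11 = 132 ≡ 18 (mod 19).
    Then x = 3455 + 3960·18 = 74735, valid modulo lcm(3960, 19) = 75240: x ≡ 74735 (mod 75240).
Verify against each original: 74735 mod 5 = 0, 74735 mod 11 = 1, 74735 mod 9 = 8, 74735 mod 8 = 7, 74735 mod 19 = 8.

x ≡ 74735 (mod 75240).


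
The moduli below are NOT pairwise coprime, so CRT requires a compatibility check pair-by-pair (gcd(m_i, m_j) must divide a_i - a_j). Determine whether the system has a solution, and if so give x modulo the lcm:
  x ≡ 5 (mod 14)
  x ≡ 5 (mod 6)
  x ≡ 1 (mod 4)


Moduli 14, 6, 4 are not pairwise coprime, so CRT works modulo lcm(m_i) when all pairwise compatibility conditions hold.
Pairwise compatibility: gcd(m_i, m_j) must divide a_i - a_j for every pair.
Merge one congruence at a time:
  Start: x ≡ 5 (mod 14).
  Combine with x ≡ 5 (mod 6): gcd(14, 6) = 2; 5 - 5 = 0, which IS divisible by 2, so compatible.
    Write x = 5 + 14·t and substitute into x ≡ 5 (mod 6): 14·t ≡ 5 − 5 = 0 (mod 6).
    Divide the congruence (and modulus) by g = 2: 7·t ≡ 0 (mod 3).
    Reduce coefficients mod 3: 1·t ≡ 0 (mod 3).
    So t ≡ 0 (mod 3).
    Then x = 5 + 14·0 = 5, valid modulo lcm(14, 6) = 42: x ≡ 5 (mod 42).
  Combine with x ≡ 1 (mod 4): gcd(42, 4) = 2; 1 - 5 = -4, which IS divisible by 2, so compatible.
    Write x = 5 + 42·t and substitute into x ≡ 1 (mod 4): 42·t ≡ 1 − 5 = -4 (mod 4).
    Divide the congruence (and modulus) by g = 2: 21·t ≡ -2 (mod 2).
    Reduce coefficients mod 2: 1·t ≡ 0 (mod 2).
    So t ≡ 0 (mod 2).
    Then x = 5 + 42·0 = 5, valid modulo lcm(42, 4) = 84: x ≡ 5 (mod 84).
Verify: 5 mod 14 = 5, 5 mod 6 = 5, 5 mod 4 = 1.

x ≡ 5 (mod 84).


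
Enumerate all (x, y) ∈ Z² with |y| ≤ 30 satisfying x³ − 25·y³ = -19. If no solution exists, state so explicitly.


The equation is x³ - 25y³ = -19. For fixed y, x³ = 25·y³ − 19, so a solution requires the RHS to be a perfect cube.
Strategy: iterate y from -30 to 30, compute RHS = 25·y³ − 19, and check whether it is a (positive or negative) perfect cube.
Check small values of y:
  y = 0: RHS = -19 is not a perfect cube.
  y = 1: RHS = 6 is not a perfect cube.
  y = -1: RHS = -44 is not a perfect cube.
  y = 2: RHS = 181 is not a perfect cube.
  y = -2: RHS = -219 is not a perfect cube.
  y = 3: RHS = 656 is not a perfect cube.
  y = -3: RHS = -694 is not a perfect cube.
Continuing the search up to |y| = 30 finds no solutions either.
No (x, y) in the scanned range satisfies the equation.

No integer solutions with |y| ≤ 30.


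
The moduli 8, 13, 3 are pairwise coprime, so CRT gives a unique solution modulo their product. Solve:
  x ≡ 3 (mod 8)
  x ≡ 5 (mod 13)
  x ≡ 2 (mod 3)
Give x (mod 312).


Moduli 8, 13, 3 are pairwise coprime; by CRT there is a unique solution modulo M = 8 · 13 · 3 = 312.
Solve pairwise, accumulating the modulus:
  Start with x ≡ 3 (mod 8).
  Combine with x ≡ 5 (mod 13): since gcd(8, 13) = 1, we get a unique residue mod 104.
    Write x = 3 + 8·t and substitute into x ≡ 5 (mod 13): 8·t ≡ 5 − 3 = 2 (mod 13).
    The inverse of 8 mod 13 is 5 (since 8·5 = 40 = 3·13 + 1), so t ≡ 5·2 = 10 ≡ 10 (mod 13).
    Then x = 3 + 8·10 = 83, valid modulo lcm(8, 13) = 104: x ≡ 83 (mod 104).
  Combine with x ≡ 2 (mod 3): since gcd(104, 3) = 1, we get a unique residue mod 312.
    Write x = 83 + 104·t and substitute into x ≡ 2 (mod 3): 104·t ≡ 2 − 83 = -81 (mod 3).
    Reduce coefficients mod 3: 2·t ≡ 0 (mod 3).
    The inverse of 2 mod 3 is 2 (since 2·2 = 4 = 1·3 + 1), so t ≡ 2·0 = 0 ≡ 0 (mod 3).
    Then x = 83 + 104·0 = 83, valid modulo lcm(104, 3) = 312: x ≡ 83 (mod 312).
Verify: 83 mod 8 = 3 ✓, 83 mod 13 = 5 ✓, 83 mod 3 = 2 ✓.

x ≡ 83 (mod 312).


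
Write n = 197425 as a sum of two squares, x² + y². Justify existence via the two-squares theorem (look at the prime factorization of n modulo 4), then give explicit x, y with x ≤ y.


Step 1: Factor n = 197425 = 5^2 · 53 · 149.
Step 2: Check the mod-4 condition on each prime factor: 5 ≡ 1 (mod 4), exponent 2; 53 ≡ 1 (mod 4), exponent 1; 149 ≡ 1 (mod 4), exponent 1.
All primes ≡ 3 (mod 4) appear to even exponent (or don't appear), so by the two-squares theorem n IS expressible as a sum of two squares.
Step 3: Build a representation. Group n = k² · m with k = 5 and m = 53 · 149 = 7897 (a product of primes ≡ 1 (mod 4)); a representation of m scales to one of n via (k·x)² + (k·y)² = k²(x² + y²). Each prime p ≡ 1 (mod 4) is itself a sum of two squares; find a² by testing p − a² for a perfect square:
  53: 53 − 1² = 52, 53 − 2² = 49 = 7² ⇒ 53 = 2² + 7².
  149: 149 − 1² = 148, 149 − 2² = 145, 149 − 3² = 140, 149 − 4² = 133, 149 − 5² = 124, 149 − 6² = 113, 149 − 7² = 100 = 10² ⇒ 149 = 7² + 10².
  Combine using the Brahmagupta–Fibonacci identity (a² + b²)(c² + d²) = (ac − bd)² + (ad + bc)² = (ac + bd)² + (ad − bc)²:
  53 · 149 = 7897: from (2² + 7²)(7² + 10²), take (2·7 − 7·10, 2·10 + 7·7) = (14 − 70, 20 + 49) = (-56, 69); dropping signs (only squares matter) gives (56, 69); check 56² + 69² = 3136 + 4761 = 7897 ✓.
  Scale by k = 5: (5·56, 5·69) = (280, 345).
Step 4: Order so x ≤ y and verify: 280² + 345² = 78400 + 119025 = 197425 = n. ✓

n = 197425 = 280² + 345² (one valid representation with x ≤ y).


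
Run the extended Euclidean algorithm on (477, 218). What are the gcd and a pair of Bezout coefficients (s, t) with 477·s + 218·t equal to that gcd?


Euclidean algorithm on (477, 218) — divide until remainder is 0:
  477 = 2 · 218 + 41
  218 = 5 · 41 + 13
  41 = 3 · 13 + 2
  13 = 6 · 2 + 1
  2 = 2 · 1 + 0
gcd(477, 218) = 1.
Track Bezout coefficients alongside the remainders: start with r₀ = 477 = a·1 + b·0 (s = 1, t = 0) and r₁ = 218 = a·0 + b·1 (s = 0, t = 1); each new remainder r_{k+1} = r_{k-1} − q_k·r_k inherits s_{k+1} = s_{k-1} − q_k·s_k, t_{k+1} = t_{k-1} − q_k·t_k, so r_k = a·s_k + b·t_k at every step:
  q = 2: r = 41, s = 1 − 2·0 = 1, t = 0 − 2·1 = -2  (check: 477·1 + 218·(-2) = 41)
  q = 5: r = 13, s = 0 − 5·1 = -5, t = 1 − 5·(-2) = 11  (check: 477·(-5) + 218·11 = 13)
  q = 3: r = 2, s = 1 − 3·(-5) = 16, t = -2 − 3·11 = -35  (check: 477·16 + 218·(-35) = 2)
  q = 6: r = 1, s = -5 − 6·16 = -101, t = 11 − 6·(-35) = 221  (check: 477·(-101) + 218·221 = 1)
The row with r = 1 (the gcd) gives the Bezout coefficients s = -101, t = 221.
Result: 477 · (-101) + 218 · (221) = 1.

gcd(477, 218) = 1; s = -101, t = 221 (check: 477·(-101) + 218·221 = 1).


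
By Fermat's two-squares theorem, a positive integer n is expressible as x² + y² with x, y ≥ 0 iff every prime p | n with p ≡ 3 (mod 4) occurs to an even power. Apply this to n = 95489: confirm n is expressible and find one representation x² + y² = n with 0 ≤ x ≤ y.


Step 1: Factor n = 95489 = 17 · 41 · 137.
Step 2: Check the mod-4 condition on each prime factor: 17 ≡ 1 (mod 4), exponent 1; 41 ≡ 1 (mod 4), exponent 1; 137 ≡ 1 (mod 4), exponent 1.
All primes ≡ 3 (mod 4) appear to even exponent (or don't appear), so by the two-squares theorem n IS expressible as a sum of two squares.
Step 3: Build a representation. Here n = 17 · 41 · 137 is a product of primes ≡ 1 (mod 4). Each prime p ≡ 1 (mod 4) is itself a sum of two squares; find a² by testing p − a² for a perfect square:
  17: 17 − 1² = 16 = 4² ⇒ 17 = 1² + 4².
  41: 41 − 1² = 40, 41 − 2² = 37, 41 − 3² = 32, 41 − 4² = 25 = 5² ⇒ 41 = 4² + 5².
  137: 137 − 1² = 136, 137 − 2² = 133, 137 − 3² = 128, 137 − 4² = 121 = 11² ⇒ 137 = 4² + 11².
  Combine using the Brahmagupta–Fibonacci identity (a² + b²)(c² + d²) = (ac − bd)² + (ad + bc)² = (ac + bd)² + (ad − bc)²:
  17 · 41 = 697: from (1² + 4²)(4² + 5²), take (1·4 − 4·5, 1·5 + 4·4) = (4 − 20, 5 + 16) = (-16, 21); dropping signs (only squares matter) gives (16, 21); check 16² + 21² = 256 + 441 = 697 ✓.
  697 · 137 = 95489: from (16² + 21²)(4² + 11²), take (16·4 − 21·11, 16·11 + 21·4) = (64 − 231, 176 + 84) = (-167, 260); dropping signs (only squares matter) gives (167, 260); check 167² + 260² = 27889 + 67600 = 95489 ✓.
Step 4: Order so x ≤ y and verify: 167² + 260² = 27889 + 67600 = 95489 = n. ✓

n = 95489 = 167² + 260² (one valid representation with x ≤ y).


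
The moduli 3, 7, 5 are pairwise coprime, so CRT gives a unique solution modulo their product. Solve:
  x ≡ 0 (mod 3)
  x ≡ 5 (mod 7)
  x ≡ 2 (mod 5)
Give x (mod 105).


Moduli 3, 7, 5 are pairwise coprime; by CRT there is a unique solution modulo M = 3 · 7 · 5 = 105.
Solve pairwise, accumulating the modulus:
  Start with x ≡ 0 (mod 3).
  Combine with x ≡ 5 (mod 7): since gcd(3, 7) = 1, we get a unique residue mod 21.
    Write x = 0 + 3·t and substitute into x ≡ 5 (mod 7): 3·t ≡ 5 − 0 = 5 (mod 7).
    The inverse of 3 mod 7 is 5 (since 3·5 = 15 = 2·7 + 1), so t ≡ 5·5 = 25 ≡ 4 (mod 7).
    Then x = 0 + 3·4 = 12, valid modulo lcm(3, 7) = 21: x ≡ 12 (mod 21).
  Combine with x ≡ 2 (mod 5): since gcd(21, 5) = 1, we get a unique residue mod 105.
    Write x = 12 + 21·t and substitute into x ≡ 2 (mod 5): 21·t ≡ 2 − 12 = -10 (mod 5).
    Reduce coefficients mod 5: 1·t ≡ 0 (mod 5).
    So t ≡ 0 (mod 5).
    Then x = 12 + 21·0 = 12, valid modulo lcm(21, 5) = 105: x ≡ 12 (mod 105).
Verify: 12 mod 3 = 0 ✓, 12 mod 7 = 5 ✓, 12 mod 5 = 2 ✓.

x ≡ 12 (mod 105).


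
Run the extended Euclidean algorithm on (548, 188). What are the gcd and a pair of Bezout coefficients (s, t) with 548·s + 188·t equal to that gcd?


Euclidean algorithm on (548, 188) — divide until remainder is 0:
  548 = 2 · 188 + 172
  188 = 1 · 172 + 16
  172 = 10 · 16 + 12
  16 = 1 · 12 + 4
  12 = 3 · 4 + 0
gcd(548, 188) = 4.
Track Bezout coefficients alongside the remainders: start with r₀ = 548 = a·1 + b·0 (s = 1, t = 0) and r₁ = 188 = a·0 + b·1 (s = 0, t = 1); each new remainder r_{k+1} = r_{k-1} − q_k·r_k inherits s_{k+1} = s_{k-1} − q_k·s_k, t_{k+1} = t_{k-1} − q_k·t_k, so r_k = a·s_k + b·t_k at every step:
  q = 2: r = 172, s = 1 − 2·0 = 1, t = 0 − 2·1 = -2  (check: 548·1 + 188·(-2) = 172)
  q = 1: r = 16, s = 0 − 1·1 = -1, t = 1 − 1·(-2) = 3  (check: 548·(-1) + 188·3 = 16)
  q = 10: r = 12, s = 1 − 10·(-1) = 11, t = -2 − 10·3 = -32  (check: 548·11 + 188·(-32) = 12)
  q = 1: r = 4, s = -1 − 1·11 = -12, t = 3 − 1·(-32) = 35  (check: 548·(-12) + 188·35 = 4)
The row with r = 4 (the gcd) gives the Bezout coefficients s = -12, t = 35.
Result: 548 · (-12) + 188 · (35) = 4.

gcd(548, 188) = 4; s = -12, t = 35 (check: 548·(-12) + 188·35 = 4).


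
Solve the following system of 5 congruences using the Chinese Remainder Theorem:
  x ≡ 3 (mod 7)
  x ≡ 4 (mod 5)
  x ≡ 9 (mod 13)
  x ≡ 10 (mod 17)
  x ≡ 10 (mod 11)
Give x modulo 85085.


Product of moduli M = 7 · 5 · 13 · 17 · 11 = 85085.
Merge one congruence at a time:
  Start: x ≡ 3 (mod 7).
  Combine with x ≡ 4 (mod 5); new modulus lcm = 35.
    Write x = 3 + 7·t and substitute into x ≡ 4 (mod 5): 7·t ≡ 4 − 3 = 1 (mod 5).
    Reduce coefficients mod 5: 2·t ≡ 1 (mod 5).
    The inverse of 2 mod 5 is 3 (since 2·3 = 6 = 1·5 + 1), so t ≡ 3·1 = 3 ≡ 3 (mod 5).
    Then x = 3 + 7·3 = 24, valid modulo lcm(7, 5) = 35: x ≡ 24 (mod 35).
  Combine with x ≡ 9 (mod 13); new modulus lcm = 455.
    Write x = 24 + 35·t and substitute into x ≡ 9 (mod 13): 35·t ≡ 9 − 24 = -15 (mod 13).
    Reduce coefficients mod 13: 9·t ≡ 11 (mod 13).
    The inverse of 9 mod 13 is 3 (since 9·3 = 27 = 2·13 + 1), so t ≡ 3·11 = 33 ≡ 7 (mod 13).
    Then x = 24 + 35·7 = 269, valid modulo lcm(35, 13) = 455: x ≡ 269 (mod 455).
  Combine with x ≡ 10 (mod 17); new modulus lcm = 7735.
    Write x = 269 + 455·t and substitute into x ≡ 10 (mod 17): 455·t ≡ 10 − 269 = -259 (mod 17).
    Reduce coefficients mod 17: 13·t ≡ 13 (mod 17).
    The inverse of 13 mod 17 is 4 (since 13·4 = 52 = 3·17 + 1), so t ≡ 4·13 = 52 ≡ 1 (mod 17).
    Then x = 269 + 455·1 = 724, valid modulo lcm(455, 17) = 7735: x ≡ 724 (mod 7735).
  Combine with x ≡ 10 (mod 11); new modulus lcm = 85085.
    Write x = 724 + 7735·t and substitute into x ≡ 10 (mod 11): 7735·t ≡ 10 − 724 = -714 (mod 11).
    Reduce coefficients mod 11: 2·t ≡ 1 (mod 11).
    The inverse of 2 mod 11 is 6 (since 2·6 = 12 = 1·11 + 1), so t ≡ 6·1 = 6 ≡ 6 (mod 11).
    Then x = 724 + 7735·6 = 47134, valid modulo lcm(7735, 11) = 85085: x ≡ 47134 (mod 85085).
Verify against each original: 47134 mod 7 = 3, 47134 mod 5 = 4, 47134 mod 13 = 9, 47134 mod 17 = 10, 47134 mod 11 = 10.

x ≡ 47134 (mod 85085).


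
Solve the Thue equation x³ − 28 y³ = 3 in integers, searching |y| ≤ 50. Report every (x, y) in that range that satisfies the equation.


The equation is x³ - 28y³ = 3. For fixed y, x³ = 28·y³ + 3, so a solution requires the RHS to be a perfect cube.
Strategy: iterate y from -50 to 50, compute RHS = 28·y³ + 3, and check whether it is a (positive or negative) perfect cube.
Check small values of y:
  y = 0: RHS = 3 is not a perfect cube.
  y = 1: RHS = 31 is not a perfect cube.
  y = -1: RHS = -25 is not a perfect cube.
  y = 2: RHS = 227 is not a perfect cube.
  y = -2: RHS = -221 is not a perfect cube.
  y = 3: RHS = 759 is not a perfect cube.
  y = -3: RHS = -753 is not a perfect cube.
Continuing the search up to |y| = 50 finds no solutions either.
No (x, y) in the scanned range satisfies the equation.

No integer solutions with |y| ≤ 50.


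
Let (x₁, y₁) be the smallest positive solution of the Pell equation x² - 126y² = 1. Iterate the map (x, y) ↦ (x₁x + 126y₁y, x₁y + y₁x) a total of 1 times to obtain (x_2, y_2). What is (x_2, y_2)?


Step 1: Find the fundamental solution (x₁, y₁) of x² - 126y² = 1.
  Expand √126 as a continued fraction. a₀ = ⌊√126⌋ = 11; iterate m_{k+1} = d_k·a_k − m_k, d_{k+1} = (126 − m_{k+1}²)/d_k, a_{k+1} = ⌊(a₀ + m_{k+1})/d_{k+1}⌋ (starting m₀ = 0, d₀ = 1), with convergents p_k = a_k·p_{k-1} + p_{k-2}, q_k = a_k·q_{k-1} + q_{k-2} (p₋₁ = 1, q₋₁ = 0):
  k = 0: a₀ = 11; p₀/q₀ = 11/1; p₀² − 126·q₀² = 121 − 126 = -5.
  k = 1: m = 11, d = 5, a = ⌊(11 + 11)/5⌋ = 4; p/q = (4·11 + 1)/(4·1 + 0) = 45/4; p² − 126·q² = 2025 − 2016 = 9.
  k = 2: m = 9, d = 9, a = ⌊(11 + 9)/9⌋ = 2; p/q = (2·45 + 11)/(2·4 + 1) = 101/9; p² − 126·q² = 10201 − 10206 = -5.
  k = 3: m = 9, d = 5, a = ⌊(11 + 9)/5⌋ = 4; p/q = (4·101 + 45)/(4·9 + 4) = 449/40; p² − 126·q² = 201601 − 201600 = 1.
  The first convergent with p² − 126·q² = 1 gives the fundamental solution (x₁, y₁) = (449, 40).
Step 2: Apply the recurrence (x_{n+1}, y_{n+1}) = (x₁x_n + 126y₁y_n, x₁y_n + y₁x_n) repeatedly.
  From (x_1, y_1) = (449, 40): x_2 = 449·449 + 126·40·40 = 403201; y_2 = 449·40 + 40·449 = 35920.
Step 3: Verify x_2² - 126·y_2² = 162571046401 - 162571046400 = 1 (should be 1). ✓

(x_1, y_1) = (449, 40); (x_2, y_2) = (403201, 35920).


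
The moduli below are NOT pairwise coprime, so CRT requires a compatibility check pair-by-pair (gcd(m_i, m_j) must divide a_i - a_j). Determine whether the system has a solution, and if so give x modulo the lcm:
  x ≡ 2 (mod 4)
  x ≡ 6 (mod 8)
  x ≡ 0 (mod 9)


Moduli 4, 8, 9 are not pairwise coprime, so CRT works modulo lcm(m_i) when all pairwise compatibility conditions hold.
Pairwise compatibility: gcd(m_i, m_j) must divide a_i - a_j for every pair.
Merge one congruence at a time:
  Start: x ≡ 2 (mod 4).
  Combine with x ≡ 6 (mod 8): gcd(4, 8) = 4; 6 - 2 = 4, which IS divisible by 4, so compatible.
    Write x = 2 + 4·t and substitute into x ≡ 6 (mod 8): 4·t ≡ 6 − 2 = 4 (mod 8).
    Divide the congruence (and modulus) by g = 4: 1·t ≡ 1 (mod 2).
    So t ≡ 1 (mod 2).
    Then x = 2 + 4·1 = 6, valid modulo lcm(4, 8) = 8: x ≡ 6 (mod 8).
  Combine with x ≡ 0 (mod 9): gcd(8, 9) = 1; 0 - 6 = -6, which IS divisible by 1, so compatible.
    Write x = 6 + 8·t and substitute into x ≡ 0 (mod 9): 8·t ≡ 0 − 6 = -6 (mod 9).
    Reduce coefficients mod 9: 8·t ≡ 3 (mod 9).
    The inverse of 8 mod 9 is 8 (since 8·8 = 64 = 7·9 + 1), so t ≡ 8·3 = 24 ≡ 6 (mod 9).
    Then x = 6 + 8·6 = 54, valid modulo lcm(8, 9) = 72: x ≡ 54 (mod 72).
Verify: 54 mod 4 = 2, 54 mod 8 = 6, 54 mod 9 = 0.

x ≡ 54 (mod 72).


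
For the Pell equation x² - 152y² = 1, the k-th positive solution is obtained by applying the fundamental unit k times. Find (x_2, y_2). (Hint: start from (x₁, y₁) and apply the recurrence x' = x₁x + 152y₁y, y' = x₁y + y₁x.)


Step 1: Find the fundamental solution (x₁, y₁) of x² - 152y² = 1.
  Expand √152 as a continued fraction. a₀ = ⌊√152⌋ = 12; iterate m_{k+1} = d_k·a_k − m_k, d_{k+1} = (152 − m_{k+1}²)/d_k, a_{k+1} = ⌊(a₀ + m_{k+1})/d_{k+1}⌋ (starting m₀ = 0, d₀ = 1), with convergents p_k = a_k·p_{k-1} + p_{k-2}, q_k = a_k·q_{k-1} + q_{k-2} (p₋₁ = 1, q₋₁ = 0):
  k = 0: a₀ = 12; p₀/q₀ = 12/1; p₀² − 152·q₀² = 144 − 152 = -8.
  k = 1: m = 12, d = 8, a = ⌊(12 + 12)/8⌋ = 3; p/q = (3·12 + 1)/(3·1 + 0) = 37/3; p² − 152·q² = 1369 − 1368 = 1.
  The first convergent with p² − 152·q² = 1 gives the fundamental solution (x₁, y₁) = (37, 3).
Step 2: Apply the recurrence (x_{n+1}, y_{n+1}) = (x₁x_n + 152y₁y_n, x₁y_n + y₁x_n) repeatedly.
  From (x_1, y_1) = (37, 3): x_2 = 37·37 + 152·3·3 = 2737; y_2 = 37·3 + 3·37 = 222.
Step 3: Verify x_2² - 152·y_2² = 7491169 - 7491168 = 1 (should be 1). ✓

(x_1, y_1) = (37, 3); (x_2, y_2) = (2737, 222).


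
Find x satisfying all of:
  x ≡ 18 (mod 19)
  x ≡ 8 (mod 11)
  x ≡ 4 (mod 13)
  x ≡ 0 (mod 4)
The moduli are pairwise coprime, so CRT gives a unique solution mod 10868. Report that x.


Product of moduli M = 19 · 11 · 13 · 4 = 10868.
Merge one congruence at a time:
  Start: x ≡ 18 (mod 19).
  Combine with x ≡ 8 (mod 11); new modulus lcm = 209.
    Write x = 18 + 19·t and substitute into x ≡ 8 (mod 11): 19·t ≡ 8 − 18 = -10 (mod 11).
    Reduce coefficients mod 11: 8·t ≡ 1 (mod 11).
    The inverse of 8 mod 11 is 7 (since 8·7 = 56 = 5·11 + 1), so t ≡ 7·1 = 7 ≡ 7 (mod 11).
    Then x = 18 + 19·7 = 151, valid modulo lcm(19, 11) = 209: x ≡ 151 (mod 209).
  Combine with x ≡ 4 (mod 13); new modulus lcm = 2717.
    Write x = 151 + 209·t and substitute into x ≡ 4 (mod 13): 209·t ≡ 4 − 151 = -147 (mod 13).
    Reduce coefficients mod 13: 1·t ≡ 9 (mod 13).
    So t ≡ 9 (mod 13).
    Then x = 151 + 209·9 = 2032, valid modulo lcm(209, 13) = 2717: x ≡ 2032 (mod 2717).
  Combine with x ≡ 0 (mod 4); new modulus lcm = 10868.
    Write x = 2032 + 2717·t and substitute into x ≡ 0 (mod 4): 2717·t ≡ 0 − 2032 = -2032 (mod 4).
    Reduce coefficients mod 4: 1·t ≡ 0 (mod 4).
    So t ≡ 0 (mod 4).
    Then x = 2032 + 2717·0 = 2032, valid modulo lcm(2717, 4) = 10868: x ≡ 2032 (mod 10868).
Verify against each original: 2032 mod 19 = 18, 2032 mod 11 = 8, 2032 mod 13 = 4, 2032 mod 4 = 0.

x ≡ 2032 (mod 10868).


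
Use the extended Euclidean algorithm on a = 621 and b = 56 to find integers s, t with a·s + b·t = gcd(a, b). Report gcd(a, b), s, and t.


Euclidean algorithm on (621, 56) — divide until remainder is 0:
  621 = 11 · 56 + 5
  56 = 11 · 5 + 1
  5 = 5 · 1 + 0
gcd(621, 56) = 1.
Track Bezout coefficients alongside the remainders: start with r₀ = 621 = a·1 + b·0 (s = 1, t = 0) and r₁ = 56 = a·0 + b·1 (s = 0, t = 1); each new remainder r_{k+1} = r_{k-1} − q_k·r_k inherits s_{k+1} = s_{k-1} − q_k·s_k, t_{k+1} = t_{k-1} − q_k·t_k, so r_k = a·s_k + b·t_k at every step:
  q = 11: r = 5, s = 1 − 11·0 = 1, t = 0 − 11·1 = -11  (check: 621·1 + 56·(-11) = 5)
  q = 11: r = 1, s = 0 − 11·1 = -11, t = 1 − 11·(-11) = 122  (check: 621·(-11) + 56·122 = 1)
The row with r = 1 (the gcd) gives the Bezout coefficients s = -11, t = 122.
Result: 621 · (-11) + 56 · (122) = 1.

gcd(621, 56) = 1; s = -11, t = 122 (check: 621·(-11) + 56·122 = 1).


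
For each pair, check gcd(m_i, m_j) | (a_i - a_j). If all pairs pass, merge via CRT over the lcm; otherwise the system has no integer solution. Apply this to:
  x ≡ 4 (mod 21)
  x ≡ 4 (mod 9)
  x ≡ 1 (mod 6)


Moduli 21, 9, 6 are not pairwise coprime, so CRT works modulo lcm(m_i) when all pairwise compatibility conditions hold.
Pairwise compatibility: gcd(m_i, m_j) must divide a_i - a_j for every pair.
Merge one congruence at a time:
  Start: x ≡ 4 (mod 21).
  Combine with x ≡ 4 (mod 9): gcd(21, 9) = 3; 4 - 4 = 0, which IS divisible by 3, so compatible.
    Write x = 4 + 21·t and substitute into x ≡ 4 (mod 9): 21·t ≡ 4 − 4 = 0 (mod 9).
    Divide the congruence (and modulus) by g = 3: 7·t ≡ 0 (mod 3).
    Reduce coefficients mod 3: 1·t ≡ 0 (mod 3).
    So t ≡ 0 (mod 3).
    Then x = 4 + 21·0 = 4, valid modulo lcm(21, 9) = 63: x ≡ 4 (mod 63).
  Combine with x ≡ 1 (mod 6): gcd(63, 6) = 3; 1 - 4 = -3, which IS divisible by 3, so compatible.
    Write x = 4 + 63·t and substitute into x ≡ 1 (mod 6): 63·t ≡ 1 − 4 = -3 (mod 6).
    Divide the congruence (and modulus) by g = 3: 21·t ≡ -1 (mod 2).
    Reduce coefficients mod 2: 1·t ≡ 1 (mod 2).
    So t ≡ 1 (mod 2).
    Then x = 4 + 63·1 = 67, valid modulo lcm(63, 6) = 126: x ≡ 67 (mod 126).
Verify: 67 mod 21 = 4, 67 mod 9 = 4, 67 mod 6 = 1.

x ≡ 67 (mod 126).


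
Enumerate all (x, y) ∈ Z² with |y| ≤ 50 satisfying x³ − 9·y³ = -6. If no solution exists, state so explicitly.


The equation is x³ - 9y³ = -6. For fixed y, x³ = 9·y³ − 6, so a solution requires the RHS to be a perfect cube.
Strategy: iterate y from -50 to 50, compute RHS = 9·y³ − 6, and check whether it is a (positive or negative) perfect cube.
Check small values of y:
  y = 0: RHS = -6 is not a perfect cube.
  y = 1: RHS = 3 is not a perfect cube.
  y = -1: RHS = -15 is not a perfect cube.
  y = 2: RHS = 66 is not a perfect cube.
  y = -2: RHS = -78 is not a perfect cube.
  y = 3: RHS = 237 is not a perfect cube.
  y = -3: RHS = -249 is not a perfect cube.
Continuing the search up to |y| = 50 finds no solutions either.
No (x, y) in the scanned range satisfies the equation.

No integer solutions with |y| ≤ 50.


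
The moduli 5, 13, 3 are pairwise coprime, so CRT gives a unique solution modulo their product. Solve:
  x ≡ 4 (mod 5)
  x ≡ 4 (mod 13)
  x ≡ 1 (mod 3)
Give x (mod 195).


Moduli 5, 13, 3 are pairwise coprime; by CRT there is a unique solution modulo M = 5 · 13 · 3 = 195.
Solve pairwise, accumulating the modulus:
  Start with x ≡ 4 (mod 5).
  Combine with x ≡ 4 (mod 13): since gcd(5, 13) = 1, we get a unique residue mod 65.
    Write x = 4 + 5·t and substitute into x ≡ 4 (mod 13): 5·t ≡ 4 − 4 = 0 (mod 13).
    The inverse of 5 mod 13 is 8 (since 5·8 = 40 = 3·13 + 1), so t ≡ 8·0 = 0 ≡ 0 (mod 13).
    Then x = 4 + 5·0 = 4, valid modulo lcm(5, 13) = 65: x ≡ 4 (mod 65).
  Combine with x ≡ 1 (mod 3): since gcd(65, 3) = 1, we get a unique residue mod 195.
    Write x = 4 + 65·t and substitute into x ≡ 1 (mod 3): 65·t ≡ 1 − 4 = -3 (mod 3).
    Reduce coefficients mod 3: 2·t ≡ 0 (mod 3).
    The inverse of 2 mod 3 is 2 (since 2·2 = 4 = 1·3 + 1), so t ≡ 2·0 = 0 ≡ 0 (mod 3).
    Then x = 4 + 65·0 = 4, valid modulo lcm(65, 3) = 195: x ≡ 4 (mod 195).
Verify: 4 mod 5 = 4 ✓, 4 mod 13 = 4 ✓, 4 mod 3 = 1 ✓.

x ≡ 4 (mod 195).


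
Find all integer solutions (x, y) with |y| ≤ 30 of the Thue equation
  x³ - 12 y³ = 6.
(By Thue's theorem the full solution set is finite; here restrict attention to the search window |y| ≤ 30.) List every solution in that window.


The equation is x³ - 12y³ = 6. For fixed y, x³ = 12·y³ + 6, so a solution requires the RHS to be a perfect cube.
Strategy: iterate y from -30 to 30, compute RHS = 12·y³ + 6, and check whether it is a (positive or negative) perfect cube.
Check small values of y:
  y = 0: RHS = 6 is not a perfect cube.
  y = 1: RHS = 18 is not a perfect cube.
  y = -1: RHS = -6 is not a perfect cube.
  y = 2: RHS = 102 is not a perfect cube.
  y = -2: RHS = -90 is not a perfect cube.
  y = 3: RHS = 330 is not a perfect cube.
  y = -3: RHS = -318 is not a perfect cube.
Continuing the search up to |y| = 30 finds no solutions either.
No (x, y) in the scanned range satisfies the equation.

No integer solutions with |y| ≤ 30.


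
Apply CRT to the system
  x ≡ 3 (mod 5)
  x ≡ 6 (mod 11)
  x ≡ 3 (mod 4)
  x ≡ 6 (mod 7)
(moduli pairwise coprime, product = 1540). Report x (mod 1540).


Product of moduli M = 5 · 11 · 4 · 7 = 1540.
Merge one congruence at a time:
  Start: x ≡ 3 (mod 5).
  Combine with x ≡ 6 (mod 11); new modulus lcm = 55.
    Write x = 3 + 5·t and substitute into x ≡ 6 (mod 11): 5·t ≡ 6 − 3 = 3 (mod 11).
    The inverse of 5 mod 11 is 9 (since 5·9 = 45 = 4·11 + 1), so t ≡ 9·3 = 27 ≡ 5 (mod 11).
    Then x = 3 + 5·5 = 28, valid modulo lcm(5, 11) = 55: x ≡ 28 (mod 55).
  Combine with x ≡ 3 (mod 4); new modulus lcm = 220.
    Write x = 28 + 55·t and substitute into x ≡ 3 (mod 4): 55·t ≡ 3 − 28 = -25 (mod 4).
    Reduce coefficients mod 4: 3·t ≡ 3 (mod 4).
    The inverse of 3 mod 4 is 3 (since 3·3 = 9 = 2·4 + 1), so t ≡ 3·3 = 9 ≡ 1 (mod 4).
    Then x = 28 + 55·1 = 83, valid modulo lcm(55, 4) = 220: x ≡ 83 (mod 220).
  Combine with x ≡ 6 (mod 7); new modulus lcm = 1540.
    Write x = 83 + 220·t and substitute into x ≡ 6 (mod 7): 220·t ≡ 6 − 83 = -77 (mod 7).
    Reduce coefficients mod 7: 3·t ≡ 0 (mod 7).
    The inverse of 3 mod 7 is 5 (since 3·5 = 15 = 2·7 + 1), so t ≡ 5·0 = 0 ≡ 0 (mod 7).
    Then x = 83 + 220·0 = 83, valid modulo lcm(220, 7) = 1540: x ≡ 83 (mod 1540).
Verify against each original: 83 mod 5 = 3, 83 mod 11 = 6, 83 mod 4 = 3, 83 mod 7 = 6.

x ≡ 83 (mod 1540).


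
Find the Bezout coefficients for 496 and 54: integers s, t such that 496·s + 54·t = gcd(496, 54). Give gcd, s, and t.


Euclidean algorithm on (496, 54) — divide until remainder is 0:
  496 = 9 · 54 + 10
  54 = 5 · 10 + 4
  10 = 2 · 4 + 2
  4 = 2 · 2 + 0
gcd(496, 54) = 2.
Track Bezout coefficients alongside the remainders: start with r₀ = 496 = a·1 + b·0 (s = 1, t = 0) and r₁ = 54 = a·0 + b·1 (s = 0, t = 1); each new remainder r_{k+1} = r_{k-1} − q_k·r_k inherits s_{k+1} = s_{k-1} − q_k·s_k, t_{k+1} = t_{k-1} − q_k·t_k, so r_k = a·s_k + b·t_k at every step:
  q = 9: r = 10, s = 1 − 9·0 = 1, t = 0 − 9·1 = -9  (check: 496·1 + 54·(-9) = 10)
  q = 5: r = 4, s = 0 − 5·1 = -5, t = 1 − 5·(-9) = 46  (check: 496·(-5) + 54·46 = 4)
  q = 2: r = 2, s = 1 − 2·(-5) = 11, t = -9 − 2·46 = -101  (check: 496·11 + 54·(-101) = 2)
The row with r = 2 (the gcd) gives the Bezout coefficients s = 11, t = -101.
Result: 496 · (11) + 54 · (-101) = 2.

gcd(496, 54) = 2; s = 11, t = -101 (check: 496·11 + 54·(-101) = 2).


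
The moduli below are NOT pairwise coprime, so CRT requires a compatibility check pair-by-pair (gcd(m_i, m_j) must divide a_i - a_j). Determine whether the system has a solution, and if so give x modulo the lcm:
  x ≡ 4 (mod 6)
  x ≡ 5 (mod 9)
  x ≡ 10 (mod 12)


Moduli 6, 9, 12 are not pairwise coprime, so CRT works modulo lcm(m_i) when all pairwise compatibility conditions hold.
Pairwise compatibility: gcd(m_i, m_j) must divide a_i - a_j for every pair.
Merge one congruence at a time:
  Start: x ≡ 4 (mod 6).
  Combine with x ≡ 5 (mod 9): gcd(6, 9) = 3, and 5 - 4 = 1 is NOT divisible by 3.
    ⇒ system is inconsistent (no integer solution).

No solution (the system is inconsistent).


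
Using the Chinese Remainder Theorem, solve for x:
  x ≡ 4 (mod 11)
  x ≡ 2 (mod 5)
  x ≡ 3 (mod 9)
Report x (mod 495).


Moduli 11, 5, 9 are pairwise coprime; by CRT there is a unique solution modulo M = 11 · 5 · 9 = 495.
Solve pairwise, accumulating the modulus:
  Start with x ≡ 4 (mod 11).
  Combine with x ≡ 2 (mod 5): since gcd(11, 5) = 1, we get a unique residue mod 55.
    Write x = 4 + 11·t and substitute into x ≡ 2 (mod 5): 11·t ≡ 2 − 4 = -2 (mod 5).
    Reduce coefficients mod 5: 1·t ≡ 3 (mod 5).
    So t ≡ 3 (mod 5).
    Then x = 4 + 11·3 = 37, valid modulo lcm(11, 5) = 55: x ≡ 37 (mod 55).
  Combine with x ≡ 3 (mod 9): since gcd(55, 9) = 1, we get a unique residue mod 495.
    Write x = 37 + 55·t and substitute into x ≡ 3 (mod 9): 55·t ≡ 3 − 37 = -34 (mod 9).
    Reduce coefficients mod 9: 1·t ≡ 2 (mod 9).
    So t ≡ 2 (mod 9).
    Then x = 37 + 55·2 = 147, valid modulo lcm(55, 9) = 495: x ≡ 147 (mod 495).
Verify: 147 mod 11 = 4 ✓, 147 mod 5 = 2 ✓, 147 mod 9 = 3 ✓.

x ≡ 147 (mod 495).


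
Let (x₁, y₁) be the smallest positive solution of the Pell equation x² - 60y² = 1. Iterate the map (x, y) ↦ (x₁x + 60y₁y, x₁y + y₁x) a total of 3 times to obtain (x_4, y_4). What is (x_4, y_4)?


Step 1: Find the fundamental solution (x₁, y₁) of x² - 60y² = 1.
  Expand √60 as a continued fraction. a₀ = ⌊√60⌋ = 7; iterate m_{k+1} = d_k·a_k − m_k, d_{k+1} = (60 − m_{k+1}²)/d_k, a_{k+1} = ⌊(a₀ + m_{k+1})/d_{k+1}⌋ (starting m₀ = 0, d₀ = 1), with convergents p_k = a_k·p_{k-1} + p_{k-2}, q_k = a_k·q_{k-1} + q_{k-2} (p₋₁ = 1, q₋₁ = 0):
  k = 0: a₀ = 7; p₀/q₀ = 7/1; p₀² − 60·q₀² = 49 − 60 = -11.
  k = 1: m = 7, d = 11, a = ⌊(7 + 7)/11⌋ = 1; p/q = (1·7 + 1)/(1·1 + 0) = 8/1; p² − 60·q² = 64 − 60 = 4.
  k = 2: m = 4, d = 4, a = ⌊(7 + 4)/4⌋ = 2; p/q = (2·8 + 7)/(2·1 + 1) = 23/3; p² − 60·q² = 529 − 540 = -11.
  k = 3: m = 4, d = 11, a = ⌊(7 + 4)/11⌋ = 1; p/q = (1·23 + 8)/(1·3 + 1) = 31/4; p² − 60·q² = 961 − 960 = 1.
  The first convergent with p² − 60·q² = 1 gives the fundamental solution (x₁, y₁) = (31, 4).
Step 2: Apply the recurrence (x_{n+1}, y_{n+1}) = (x₁x_n + 60y₁y_n, x₁y_n + y₁x_n) repeatedly.
  From (x_1, y_1) = (31, 4): x_2 = 31·31 + 60·4·4 = 1921; y_2 = 31·4 + 4·31 = 248.
  From (x_2, y_2) = (1921, 248): x_3 = 31·1921 + 60·4·248 = 119071; y_3 = 31·248 + 4·1921 = 15372.
  From (x_3, y_3) = (119071, 15372): x_4 = 31·119071 + 60·4·15372 = 7380481; y_4 = 31·15372 + 4·119071 = 952816.
Step 3: Verify x_4² - 60·y_4² = 54471499791361 - 54471499791360 = 1 (should be 1). ✓

(x_1, y_1) = (31, 4); (x_4, y_4) = (7380481, 952816).
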